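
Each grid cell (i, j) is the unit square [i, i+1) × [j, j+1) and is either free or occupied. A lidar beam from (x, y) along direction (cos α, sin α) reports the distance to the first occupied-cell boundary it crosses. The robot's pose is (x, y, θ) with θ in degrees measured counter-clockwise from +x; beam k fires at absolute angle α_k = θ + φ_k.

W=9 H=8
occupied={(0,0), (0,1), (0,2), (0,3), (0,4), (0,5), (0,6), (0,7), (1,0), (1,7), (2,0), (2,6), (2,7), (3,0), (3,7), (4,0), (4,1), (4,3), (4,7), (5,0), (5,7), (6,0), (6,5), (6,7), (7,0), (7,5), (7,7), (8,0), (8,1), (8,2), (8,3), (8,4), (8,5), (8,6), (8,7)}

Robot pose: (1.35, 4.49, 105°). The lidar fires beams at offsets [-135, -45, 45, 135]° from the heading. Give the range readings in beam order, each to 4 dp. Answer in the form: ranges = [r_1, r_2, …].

beam 1: φ=-135°, α=330°
  cosα=0.8660 sinα=-0.5000 | (1,4) | tMaxX 0.7506 tMaxY 0.9800 | tΔX 1.1547 tΔY 2.0000
    t=0.7506 [x] (2,4)
    t=0.9800 [y] (2,3)
    t=1.9053 [x] (3,3)
    t=2.9800 [y] (3,2)
    t=3.0600 [x] (4,2)
    t=4.2147 [x] (5,2)
    t=4.9800 [y] (5,1)
    t=5.3694 [x] (6,1)
    t=6.5241 [x] (7,1)
    t=6.9800 [y] (7,0) — stop
  → r_1 = 6.9800
beam 2: φ=-45°, α=60°
  cosα=0.5000 sinα=0.8660 | (1,4) | tMaxX 1.3000 tMaxY 0.5889 | tΔX 2.0000 tΔY 1.1547
    t=0.5889 [y] (1,5)
    t=1.3000 [x] (2,5)
    t=1.7436 [y] (2,6) — stop
  → r_2 = 1.7436
beam 3: φ=45°, α=150°
  cosα=-0.8660 sinα=0.5000 | (1,4) | tMaxX 0.4041 tMaxY 1.0200 | tΔX 1.1547 tΔY 2.0000
    t=0.4041 [x] (0,4) — stop
  → r_3 = 0.4041
beam 4: φ=135°, α=240°
  cosα=-0.5000 sinα=-0.8660 | (1,4) | tMaxX 0.7000 tMaxY 0.5658 | tΔX 2.0000 tΔY 1.1547
    t=0.5658 [y] (1,3)
    t=0.7000 [x] (0,3) — stop
  → r_4 = 0.7000

ranges = [6.9800, 1.7436, 0.4041, 0.7000]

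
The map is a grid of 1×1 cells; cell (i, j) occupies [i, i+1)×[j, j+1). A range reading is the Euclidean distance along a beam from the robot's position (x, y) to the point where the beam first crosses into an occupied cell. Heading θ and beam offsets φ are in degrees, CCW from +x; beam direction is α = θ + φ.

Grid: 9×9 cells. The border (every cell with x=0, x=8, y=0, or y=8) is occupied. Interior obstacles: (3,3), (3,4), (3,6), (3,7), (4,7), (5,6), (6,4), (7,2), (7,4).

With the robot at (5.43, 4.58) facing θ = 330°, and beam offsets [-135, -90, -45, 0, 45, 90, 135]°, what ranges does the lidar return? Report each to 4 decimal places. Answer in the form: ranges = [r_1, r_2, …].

beam 1: φ=-135°, α=195°
  dir = (cos 195°, sin 195°) = (-0.9659, -0.2588); from cell (5,4)
  next x-line at t=0.4452, next y-line at t=2.2409; Δt_x=1.0353, Δt_y=3.8637
    x: enter (4,4) at t=0.4452
    x: enter (3,4) at t=1.4804 ← occupied
  → r_1 = 1.4804
beam 2: φ=-90°, α=240°
  dir = (cos 240°, sin 240°) = (-0.5000, -0.8660); from cell (5,4)
  next x-line at t=0.8600, next y-line at t=0.6697; Δt_x=2.0000, Δt_y=1.1547
    y: enter (5,3) at t=0.6697
    x: enter (4,3) at t=0.8600
    y: enter (4,2) at t=1.8244
    x: enter (3,2) at t=2.8600
    y: enter (3,1) at t=2.9791
    y: enter (3,0) at t=4.1338 ← occupied
  → r_2 = 4.1338
beam 3: φ=-45°, α=285°
  dir = (cos 285°, sin 285°) = (0.2588, -0.9659); from cell (5,4)
  next x-line at t=2.2023, next y-line at t=0.6005; Δt_x=3.8637, Δt_y=1.0353
    y: enter (5,3) at t=0.6005
    y: enter (5,2) at t=1.6357
    x: enter (6,2) at t=2.2023
    y: enter (6,1) at t=2.6710
    y: enter (6,0) at t=3.7063 ← occupied
  → r_3 = 3.7063
beam 4: φ=0°, α=330°
  dir = (cos 330°, sin 330°) = (0.8660, -0.5000); from cell (5,4)
  next x-line at t=0.6582, next y-line at t=1.1600; Δt_x=1.1547, Δt_y=2.0000
    x: enter (6,4) at t=0.6582 ← occupied
  → r_4 = 0.6582
beam 5: φ=45°, α=15°
  dir = (cos 15°, sin 15°) = (0.9659, 0.2588); from cell (5,4)
  next x-line at t=0.5901, next y-line at t=1.6228; Δt_x=1.0353, Δt_y=3.8637
    x: enter (6,4) at t=0.5901 ← occupied
  → r_5 = 0.5901
beam 6: φ=90°, α=60°
  dir = (cos 60°, sin 60°) = (0.5000, 0.8660); from cell (5,4)
  next x-line at t=1.1400, next y-line at t=0.4850; Δt_x=2.0000, Δt_y=1.1547
    y: enter (5,5) at t=0.4850
    x: enter (6,5) at t=1.1400
    y: enter (6,6) at t=1.6397
    y: enter (6,7) at t=2.7944
    x: enter (7,7) at t=3.1400
    y: enter (7,8) at t=3.9491 ← occupied
  → r_6 = 3.9491
beam 7: φ=135°, α=105°
  dir = (cos 105°, sin 105°) = (-0.2588, 0.9659); from cell (5,4)
  next x-line at t=1.6614, next y-line at t=0.4348; Δt_x=3.8637, Δt_y=1.0353
    y: enter (5,5) at t=0.4348
    y: enter (5,6) at t=1.4701 ← occupied
  → r_7 = 1.4701

ranges = [1.4804, 4.1338, 3.7063, 0.6582, 0.5901, 3.9491, 1.4701]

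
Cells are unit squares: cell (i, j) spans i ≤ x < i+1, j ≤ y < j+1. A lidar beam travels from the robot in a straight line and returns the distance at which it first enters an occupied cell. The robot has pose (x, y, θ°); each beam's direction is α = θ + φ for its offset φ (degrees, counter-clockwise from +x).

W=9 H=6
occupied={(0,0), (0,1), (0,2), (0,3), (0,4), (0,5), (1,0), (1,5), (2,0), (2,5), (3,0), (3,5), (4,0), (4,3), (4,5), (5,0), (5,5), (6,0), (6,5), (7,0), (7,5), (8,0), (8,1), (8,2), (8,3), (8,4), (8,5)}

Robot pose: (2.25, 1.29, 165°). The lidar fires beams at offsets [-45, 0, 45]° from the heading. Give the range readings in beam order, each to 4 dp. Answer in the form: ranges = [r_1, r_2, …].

beam 1: φ=-45°, α=120°
  direction (-0.5000, 0.8660); cell (2,1); t to first gridline: x 0.5000, y 0.8198 (then +2.0000 / +1.1547)
    (1,1) via x @ 0.5000
    (1,2) via y @ 0.8198
    (1,3) via y @ 1.9745
    (0,3) via x @ 2.5000  # hit
  → r_1 = 2.5000
beam 2: φ=0°, α=165°
  direction (-0.9659, 0.2588); cell (2,1); t to first gridline: x 0.2588, y 2.7432 (then +1.0353 / +3.8637)
    (1,1) via x @ 0.2588
    (0,1) via x @ 1.2941  # hit
  → r_2 = 1.2941
beam 3: φ=45°, α=210°
  direction (-0.8660, -0.5000); cell (2,1); t to first gridline: x 0.2887, y 0.5800 (then +1.1547 / +2.0000)
    (1,1) via x @ 0.2887
    (1,0) via y @ 0.5800  # hit
  → r_3 = 0.5800

ranges = [2.5000, 1.2941, 0.5800]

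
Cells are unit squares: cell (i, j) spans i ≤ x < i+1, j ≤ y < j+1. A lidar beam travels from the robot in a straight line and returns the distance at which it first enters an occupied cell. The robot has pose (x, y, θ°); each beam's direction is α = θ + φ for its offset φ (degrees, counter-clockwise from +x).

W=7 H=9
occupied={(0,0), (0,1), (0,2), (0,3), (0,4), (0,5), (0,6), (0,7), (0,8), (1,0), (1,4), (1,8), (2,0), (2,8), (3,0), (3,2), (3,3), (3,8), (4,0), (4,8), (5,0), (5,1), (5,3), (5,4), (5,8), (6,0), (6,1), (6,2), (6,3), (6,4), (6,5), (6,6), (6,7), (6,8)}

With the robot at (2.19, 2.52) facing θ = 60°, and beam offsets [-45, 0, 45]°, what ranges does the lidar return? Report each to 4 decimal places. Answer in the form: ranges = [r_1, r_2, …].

beam 1: φ=-45°, α=15°
  d=(0.9659,0.2588)  start (2,2)  tX=0.8386 tY=1.8546  stride 1/|dx|=1.0353 1/|dy|=3.8637
    cross x-line → (3,2), t=0.8386 (wall)
  → r_1 = 0.8386
beam 2: φ=0°, α=60°
  d=(0.5000,0.8660)  start (2,2)  tX=1.6200 tY=0.5543  stride 1/|dx|=2.0000 1/|dy|=1.1547
    cross y-line → (2,3), t=0.5543
    cross x-line → (3,3), t=1.6200 (wall)
  → r_2 = 1.6200
beam 3: φ=45°, α=105°
  d=(-0.2588,0.9659)  start (2,2)  tX=0.7341 tY=0.4969  stride 1/|dx|=3.8637 1/|dy|=1.0353
    cross y-line → (2,3), t=0.4969
    cross x-line → (1,3), t=0.7341
    cross y-line → (1,4), t=1.5322 (wall)
  → r_3 = 1.5322

ranges = [0.8386, 1.6200, 1.5322]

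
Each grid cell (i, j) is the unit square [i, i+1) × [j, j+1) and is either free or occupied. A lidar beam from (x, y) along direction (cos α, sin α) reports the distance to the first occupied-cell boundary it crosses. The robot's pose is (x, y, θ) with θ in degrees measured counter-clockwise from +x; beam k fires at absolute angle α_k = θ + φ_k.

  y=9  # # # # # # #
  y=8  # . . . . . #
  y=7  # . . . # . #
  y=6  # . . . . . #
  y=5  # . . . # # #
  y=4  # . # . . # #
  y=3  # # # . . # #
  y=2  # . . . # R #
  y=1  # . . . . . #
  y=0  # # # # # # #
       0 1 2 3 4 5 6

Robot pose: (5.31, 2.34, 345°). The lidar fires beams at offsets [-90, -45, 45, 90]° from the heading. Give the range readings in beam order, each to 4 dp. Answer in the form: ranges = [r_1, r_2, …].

ranges = [1.3873, 1.3800, 0.7967, 0.6833]

beam 1: φ=-90°, α=255°
  dir = (cos 255°, sin 255°) = (-0.2588, -0.9659); from cell (5,2)
  next x-line at t=1.1977, next y-line at t=0.3520; Δt_x=3.8637, Δt_y=1.0353
    y: enter (5,1) at t=0.3520
    x: enter (4,1) at t=1.1977
    y: enter (4,0) at t=1.3873 ← occupied
  → r_1 = 1.3873
beam 2: φ=-45°, α=300°
  dir = (cos 300°, sin 300°) = (0.5000, -0.8660); from cell (5,2)
  next x-line at t=1.3800, next y-line at t=0.3926; Δt_x=2.0000, Δt_y=1.1547
    y: enter (5,1) at t=0.3926
    x: enter (6,1) at t=1.3800 ← occupied
  → r_2 = 1.3800
beam 3: φ=45°, α=30°
  dir = (cos 30°, sin 30°) = (0.8660, 0.5000); from cell (5,2)
  next x-line at t=0.7967, next y-line at t=1.3200; Δt_x=1.1547, Δt_y=2.0000
    x: enter (6,2) at t=0.7967 ← occupied
  → r_3 = 0.7967
beam 4: φ=90°, α=75°
  dir = (cos 75°, sin 75°) = (0.2588, 0.9659); from cell (5,2)
  next x-line at t=2.6660, next y-line at t=0.6833; Δt_x=3.8637, Δt_y=1.0353
    y: enter (5,3) at t=0.6833 ← occupied
  → r_4 = 0.6833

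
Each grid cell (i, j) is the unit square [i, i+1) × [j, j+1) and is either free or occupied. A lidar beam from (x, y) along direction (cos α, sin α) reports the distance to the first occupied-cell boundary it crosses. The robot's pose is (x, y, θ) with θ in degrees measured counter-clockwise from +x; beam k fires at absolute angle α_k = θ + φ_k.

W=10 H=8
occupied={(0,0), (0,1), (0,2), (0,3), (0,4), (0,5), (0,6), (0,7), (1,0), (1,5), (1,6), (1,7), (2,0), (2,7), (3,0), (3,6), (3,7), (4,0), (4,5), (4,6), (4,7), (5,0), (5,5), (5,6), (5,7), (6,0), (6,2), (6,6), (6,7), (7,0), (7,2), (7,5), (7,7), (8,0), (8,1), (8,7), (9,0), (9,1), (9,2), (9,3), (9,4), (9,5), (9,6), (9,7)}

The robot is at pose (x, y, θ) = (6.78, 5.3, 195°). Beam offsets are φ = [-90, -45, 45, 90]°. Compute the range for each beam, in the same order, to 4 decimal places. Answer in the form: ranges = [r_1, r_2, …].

ranges = [0.7247, 0.9007, 4.9652, 2.3811]

beam 1: φ=-90°, α=105°
  dir = (cos 105°, sin 105°) = (-0.2588, 0.9659); from cell (6,5)
  next x-line at t=3.0137, next y-line at t=0.7247; Δt_x=3.8637, Δt_y=1.0353
    y: enter (6,6) at t=0.7247 ← occupied
  → r_1 = 0.7247
beam 2: φ=-45°, α=150°
  dir = (cos 150°, sin 150°) = (-0.8660, 0.5000); from cell (6,5)
  next x-line at t=0.9007, next y-line at t=1.4000; Δt_x=1.1547, Δt_y=2.0000
    x: enter (5,5) at t=0.9007 ← occupied
  → r_2 = 0.9007
beam 3: φ=45°, α=240°
  dir = (cos 240°, sin 240°) = (-0.5000, -0.8660); from cell (6,5)
  next x-line at t=1.5600, next y-line at t=0.3464; Δt_x=2.0000, Δt_y=1.1547
    y: enter (6,4) at t=0.3464
    y: enter (6,3) at t=1.5011
    x: enter (5,3) at t=1.5600
    y: enter (5,2) at t=2.6558
    x: enter (4,2) at t=3.5600
    y: enter (4,1) at t=3.8105
    y: enter (4,0) at t=4.9652 ← occupied
  → r_3 = 4.9652
beam 4: φ=90°, α=285°
  dir = (cos 285°, sin 285°) = (0.2588, -0.9659); from cell (6,5)
  next x-line at t=0.8500, next y-line at t=0.3106; Δt_x=3.8637, Δt_y=1.0353
    y: enter (6,4) at t=0.3106
    x: enter (7,4) at t=0.8500
    y: enter (7,3) at t=1.3459
    y: enter (7,2) at t=2.3811 ← occupied
  → r_4 = 2.3811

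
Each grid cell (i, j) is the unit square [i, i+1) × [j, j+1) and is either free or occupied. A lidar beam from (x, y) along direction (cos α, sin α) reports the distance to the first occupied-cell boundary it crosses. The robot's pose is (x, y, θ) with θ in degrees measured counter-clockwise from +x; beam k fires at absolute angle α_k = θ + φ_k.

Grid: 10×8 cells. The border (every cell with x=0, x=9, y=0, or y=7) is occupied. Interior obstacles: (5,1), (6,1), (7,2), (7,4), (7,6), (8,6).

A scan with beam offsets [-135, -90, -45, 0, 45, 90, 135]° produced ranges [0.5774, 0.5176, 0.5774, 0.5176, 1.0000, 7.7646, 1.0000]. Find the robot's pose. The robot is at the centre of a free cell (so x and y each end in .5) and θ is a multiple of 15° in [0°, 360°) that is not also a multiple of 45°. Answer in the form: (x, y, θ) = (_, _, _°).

Candidates: 42 free-cell centres × 16 headings = 672 poses. Raycast each; keep the one whose scan matches to 4 dp.
  (4.5, 3.5, 60°): beam 1 = 1.9319 ≠ 0.5774 ✗
  (2.5, 2.5, 285°): beam 1 = 1.7321 ≠ 0.5774 ✗
  (8.5, 4.5, 150°): beam 1 = 0.5176 ≠ 0.5774 ✗
  (1.5, 5.5, 60°): beam 1 = 4.6587 ≠ 0.5774 ✗
  (8.5, 1.5, 15°): beam 6 = 2.5882 ≠ 7.7646 ✗
  …
  (8.5, 5.5, 105°): r_1=0.5774, r_2=0.5176, r_3=0.5774, r_4=0.5176, r_5=1.0000, r_6=7.7646, r_7=1.0000 — all match ✓
No second candidate reproduces the full scan.

(x, y, θ) = (8.5, 5.5, 105°)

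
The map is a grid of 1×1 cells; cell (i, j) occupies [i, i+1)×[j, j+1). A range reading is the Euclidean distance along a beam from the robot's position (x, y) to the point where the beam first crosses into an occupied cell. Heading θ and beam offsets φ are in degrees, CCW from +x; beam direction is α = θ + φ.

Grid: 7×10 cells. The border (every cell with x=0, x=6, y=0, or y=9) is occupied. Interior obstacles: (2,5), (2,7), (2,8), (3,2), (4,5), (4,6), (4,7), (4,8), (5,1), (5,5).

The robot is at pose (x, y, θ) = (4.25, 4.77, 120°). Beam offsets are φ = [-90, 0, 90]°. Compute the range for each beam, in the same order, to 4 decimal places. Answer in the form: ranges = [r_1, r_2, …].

beam 1: φ=-90°, α=30°
  direction (0.8660, 0.5000); cell (4,4); t to first gridline: x 0.8660, y 0.4600 (then +1.1547 / +2.0000)
    (4,5) via y @ 0.4600  # hit
  → r_1 = 0.4600
beam 2: φ=0°, α=120°
  direction (-0.5000, 0.8660); cell (4,4); t to first gridline: x 0.5000, y 0.2656 (then +2.0000 / +1.1547)
    (4,5) via y @ 0.2656  # hit
  → r_2 = 0.2656
beam 3: φ=90°, α=210°
  direction (-0.8660, -0.5000); cell (4,4); t to first gridline: x 0.2887, y 1.5400 (then +1.1547 / +2.0000)
    (3,4) via x @ 0.2887
    (2,4) via x @ 1.4434
    (2,3) via y @ 1.5400
    (1,3) via x @ 2.5981
    (1,2) via y @ 3.5400
    (0,2) via x @ 3.7528  # hit
  → r_3 = 3.7528

ranges = [0.4600, 0.2656, 3.7528]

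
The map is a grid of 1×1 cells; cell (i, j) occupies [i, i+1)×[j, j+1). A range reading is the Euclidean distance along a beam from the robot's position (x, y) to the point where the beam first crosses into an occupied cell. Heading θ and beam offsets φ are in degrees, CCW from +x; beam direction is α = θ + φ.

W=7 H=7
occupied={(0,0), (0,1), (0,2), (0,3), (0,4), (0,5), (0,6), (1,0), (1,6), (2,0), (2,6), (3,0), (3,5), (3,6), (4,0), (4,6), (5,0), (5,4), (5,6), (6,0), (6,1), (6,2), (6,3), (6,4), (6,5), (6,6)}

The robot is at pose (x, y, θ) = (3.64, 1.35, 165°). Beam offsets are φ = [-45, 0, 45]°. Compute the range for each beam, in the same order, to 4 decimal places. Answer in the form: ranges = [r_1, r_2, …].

beam 1: φ=-45°, α=120°
  d=(-0.5000,0.8660)  start (3,1)  tX=1.2800 tY=0.7506  stride 1/|dx|=2.0000 1/|dy|=1.1547
    cross y-line → (3,2), t=0.7506
    cross x-line → (2,2), t=1.2800
    cross y-line → (2,3), t=1.9053
    cross y-line → (2,4), t=3.0600
    cross x-line → (1,4), t=3.2800
    cross y-line → (1,5), t=4.2147
    cross x-line → (0,5), t=5.2800 (wall)
  → r_1 = 5.2800
beam 2: φ=0°, α=165°
  d=(-0.9659,0.2588)  start (3,1)  tX=0.6626 tY=2.5114  stride 1/|dx|=1.0353 1/|dy|=3.8637
    cross x-line → (2,1), t=0.6626
    cross x-line → (1,1), t=1.6979
    cross y-line → (1,2), t=2.5114
    cross x-line → (0,2), t=2.7331 (wall)
  → r_2 = 2.7331
beam 3: φ=45°, α=210°
  d=(-0.8660,-0.5000)  start (3,1)  tX=0.7390 tY=0.7000  stride 1/|dx|=1.1547 1/|dy|=2.0000
    cross y-line → (3,0), t=0.7000 (wall)
  → r_3 = 0.7000

ranges = [5.2800, 2.7331, 0.7000]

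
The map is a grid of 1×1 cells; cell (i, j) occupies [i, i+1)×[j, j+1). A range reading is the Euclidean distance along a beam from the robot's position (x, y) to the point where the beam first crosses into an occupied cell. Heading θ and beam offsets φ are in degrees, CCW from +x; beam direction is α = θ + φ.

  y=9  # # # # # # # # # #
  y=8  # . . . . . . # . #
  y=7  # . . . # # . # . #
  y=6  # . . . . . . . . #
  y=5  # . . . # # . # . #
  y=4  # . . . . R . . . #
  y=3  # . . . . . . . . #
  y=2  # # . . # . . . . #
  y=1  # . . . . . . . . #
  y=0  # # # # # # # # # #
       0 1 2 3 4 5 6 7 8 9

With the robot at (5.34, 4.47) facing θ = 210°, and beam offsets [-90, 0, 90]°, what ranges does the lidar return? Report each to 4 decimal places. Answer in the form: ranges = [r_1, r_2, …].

ranges = [0.6120, 3.8567, 4.0068]

beam 1: φ=-90°, α=120°
  cosα=-0.5000 sinα=0.8660 | (5,4) | tMaxX 0.6800 tMaxY 0.6120 | tΔX 2.0000 tΔY 1.1547
    t=0.6120 [y] (5,5) — stop
  → r_1 = 0.6120
beam 2: φ=0°, α=210°
  cosα=-0.8660 sinα=-0.5000 | (5,4) | tMaxX 0.3926 tMaxY 0.9400 | tΔX 1.1547 tΔY 2.0000
    t=0.3926 [x] (4,4)
    t=0.9400 [y] (4,3)
    t=1.5473 [x] (3,3)
    t=2.7020 [x] (2,3)
    t=2.9400 [y] (2,2)
    t=3.8567 [x] (1,2) — stop
  → r_2 = 3.8567
beam 3: φ=90°, α=300°
  cosα=0.5000 sinα=-0.8660 | (5,4) | tMaxX 1.3200 tMaxY 0.5427 | tΔX 2.0000 tΔY 1.1547
    t=0.5427 [y] (5,3)
    t=1.3200 [x] (6,3)
    t=1.6974 [y] (6,2)
    t=2.8521 [y] (6,1)
    t=3.3200 [x] (7,1)
    t=4.0068 [y] (7,0) — stop
  → r_3 = 4.0068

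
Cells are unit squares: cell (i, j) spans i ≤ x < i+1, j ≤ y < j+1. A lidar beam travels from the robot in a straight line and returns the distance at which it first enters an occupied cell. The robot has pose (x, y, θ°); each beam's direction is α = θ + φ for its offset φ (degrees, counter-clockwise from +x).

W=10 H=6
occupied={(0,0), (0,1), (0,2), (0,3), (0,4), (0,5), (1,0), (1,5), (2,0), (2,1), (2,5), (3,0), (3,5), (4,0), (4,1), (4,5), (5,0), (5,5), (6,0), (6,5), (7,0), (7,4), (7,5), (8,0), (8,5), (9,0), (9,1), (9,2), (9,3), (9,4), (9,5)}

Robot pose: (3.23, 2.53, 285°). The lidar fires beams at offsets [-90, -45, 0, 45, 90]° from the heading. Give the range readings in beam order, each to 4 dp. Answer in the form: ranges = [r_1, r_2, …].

ranges = [2.3087, 0.6120, 1.5840, 1.0600, 5.9735]

beam 1: φ=-90°, α=195°
  cosα=-0.9659 sinα=-0.2588 | (3,2) | tMaxX 0.2381 tMaxY 2.0478 | tΔX 1.0353 tΔY 3.8637
    t=0.2381 [x] (2,2)
    t=1.2734 [x] (1,2)
    t=2.0478 [y] (1,1)
    t=2.3087 [x] (0,1) — stop
  → r_1 = 2.3087
beam 2: φ=-45°, α=240°
  cosα=-0.5000 sinα=-0.8660 | (3,2) | tMaxX 0.4600 tMaxY 0.6120 | tΔX 2.0000 tΔY 1.1547
    t=0.4600 [x] (2,2)
    t=0.6120 [y] (2,1) — stop
  → r_2 = 0.6120
beam 3: φ=0°, α=285°
  cosα=0.2588 sinα=-0.9659 | (3,2) | tMaxX 2.9751 tMaxY 0.5487 | tΔX 3.8637 tΔY 1.0353
    t=0.5487 [y] (3,1)
    t=1.5840 [y] (3,0) — stop
  → r_3 = 1.5840
beam 4: φ=45°, α=330°
  cosα=0.8660 sinα=-0.5000 | (3,2) | tMaxX 0.8891 tMaxY 1.0600 | tΔX 1.1547 tΔY 2.0000
    t=0.8891 [x] (4,2)
    t=1.0600 [y] (4,1) — stop
  → r_4 = 1.0600
beam 5: φ=90°, α=15°
  cosα=0.9659 sinα=0.2588 | (3,2) | tMaxX 0.7972 tMaxY 1.8159 | tΔX 1.0353 tΔY 3.8637
    t=0.7972 [x] (4,2)
    t=1.8159 [y] (4,3)
    t=1.8324 [x] (5,3)
    t=2.8677 [x] (6,3)
    t=3.9030 [x] (7,3)
    t=4.9383 [x] (8,3)
    t=5.6796 [y] (8,4)
    t=5.9735 [x] (9,4) — stop
  → r_5 = 5.9735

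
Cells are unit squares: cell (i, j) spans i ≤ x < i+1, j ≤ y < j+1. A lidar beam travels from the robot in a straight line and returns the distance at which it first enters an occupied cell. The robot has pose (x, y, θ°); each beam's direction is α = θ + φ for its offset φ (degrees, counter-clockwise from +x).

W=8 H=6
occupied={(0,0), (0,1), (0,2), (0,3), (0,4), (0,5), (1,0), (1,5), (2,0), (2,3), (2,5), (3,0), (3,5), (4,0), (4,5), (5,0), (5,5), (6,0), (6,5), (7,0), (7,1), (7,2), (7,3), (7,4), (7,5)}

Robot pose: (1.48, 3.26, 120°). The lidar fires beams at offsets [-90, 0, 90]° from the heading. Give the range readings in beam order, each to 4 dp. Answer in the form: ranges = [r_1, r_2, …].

ranges = [0.6004, 0.9600, 0.5543]

beam 1: φ=-90°, α=30°
  d=(0.8660,0.5000)  start (1,3)  tX=0.6004 tY=1.4800  stride 1/|dx|=1.1547 1/|dy|=2.0000
    cross x-line → (2,3), t=0.6004 (wall)
  → r_1 = 0.6004
beam 2: φ=0°, α=120°
  d=(-0.5000,0.8660)  start (1,3)  tX=0.9600 tY=0.8545  stride 1/|dx|=2.0000 1/|dy|=1.1547
    cross y-line → (1,4), t=0.8545
    cross x-line → (0,4), t=0.9600 (wall)
  → r_2 = 0.9600
beam 3: φ=90°, α=210°
  d=(-0.8660,-0.5000)  start (1,3)  tX=0.5543 tY=0.5200  stride 1/|dx|=1.1547 1/|dy|=2.0000
    cross y-line → (1,2), t=0.5200
    cross x-line → (0,2), t=0.5543 (wall)
  → r_3 = 0.5543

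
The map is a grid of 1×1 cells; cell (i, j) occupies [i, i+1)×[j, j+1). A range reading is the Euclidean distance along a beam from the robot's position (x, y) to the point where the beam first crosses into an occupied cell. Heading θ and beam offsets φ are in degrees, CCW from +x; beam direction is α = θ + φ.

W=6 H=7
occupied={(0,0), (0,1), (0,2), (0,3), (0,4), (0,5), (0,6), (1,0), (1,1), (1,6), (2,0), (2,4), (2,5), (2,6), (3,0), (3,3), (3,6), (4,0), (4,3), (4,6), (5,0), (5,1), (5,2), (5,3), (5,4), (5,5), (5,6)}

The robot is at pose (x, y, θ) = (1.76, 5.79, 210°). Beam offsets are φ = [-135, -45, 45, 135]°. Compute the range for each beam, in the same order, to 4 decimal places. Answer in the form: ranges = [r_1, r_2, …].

beam 1: φ=-135°, α=75°
  d=(0.2588,0.9659)  start (1,5)  tX=0.9273 tY=0.2174  stride 1/|dx|=3.8637 1/|dy|=1.0353
    cross y-line → (1,6), t=0.2174 (wall)
  → r_1 = 0.2174
beam 2: φ=-45°, α=165°
  d=(-0.9659,0.2588)  start (1,5)  tX=0.7868 tY=0.8114  stride 1/|dx|=1.0353 1/|dy|=3.8637
    cross x-line → (0,5), t=0.7868 (wall)
  → r_2 = 0.7868
beam 3: φ=45°, α=255°
  d=(-0.2588,-0.9659)  start (1,5)  tX=2.9364 tY=0.8179  stride 1/|dx|=3.8637 1/|dy|=1.0353
    cross y-line → (1,4), t=0.8179
    cross y-line → (1,3), t=1.8531
    cross y-line → (1,2), t=2.8884
    cross x-line → (0,2), t=2.9364 (wall)
  → r_3 = 2.9364
beam 4: φ=135°, α=345°
  d=(0.9659,-0.2588)  start (1,5)  tX=0.2485 tY=3.0523  stride 1/|dx|=1.0353 1/|dy|=3.8637
    cross x-line → (2,5), t=0.2485 (wall)
  → r_4 = 0.2485

ranges = [0.2174, 0.7868, 2.9364, 0.2485]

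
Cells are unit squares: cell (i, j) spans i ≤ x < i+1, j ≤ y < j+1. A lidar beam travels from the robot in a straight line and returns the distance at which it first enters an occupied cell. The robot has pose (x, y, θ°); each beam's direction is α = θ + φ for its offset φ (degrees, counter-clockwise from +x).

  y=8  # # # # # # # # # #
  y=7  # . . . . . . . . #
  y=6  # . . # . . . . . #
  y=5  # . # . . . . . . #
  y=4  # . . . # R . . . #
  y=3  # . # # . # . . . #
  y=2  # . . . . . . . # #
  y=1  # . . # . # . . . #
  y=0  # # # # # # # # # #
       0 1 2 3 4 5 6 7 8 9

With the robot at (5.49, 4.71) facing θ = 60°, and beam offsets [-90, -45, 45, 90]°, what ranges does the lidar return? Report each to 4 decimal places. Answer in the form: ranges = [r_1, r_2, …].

beam 1: φ=-90°, α=330°
  dir = (cos 330°, sin 330°) = (0.8660, -0.5000); from cell (5,4)
  next x-line at t=0.5889, next y-line at t=1.4200; Δt_x=1.1547, Δt_y=2.0000
    x: enter (6,4) at t=0.5889
    y: enter (6,3) at t=1.4200
    x: enter (7,3) at t=1.7436
    x: enter (8,3) at t=2.8983
    y: enter (8,2) at t=3.4200 ← occupied
  → r_1 = 3.4200
beam 2: φ=-45°, α=15°
  dir = (cos 15°, sin 15°) = (0.9659, 0.2588); from cell (5,4)
  next x-line at t=0.5280, next y-line at t=1.1205; Δt_x=1.0353, Δt_y=3.8637
    x: enter (6,4) at t=0.5280
    y: enter (6,5) at t=1.1205
    x: enter (7,5) at t=1.5633
    x: enter (8,5) at t=2.5985
    x: enter (9,5) at t=3.6338 ← occupied
  → r_2 = 3.6338
beam 3: φ=45°, α=105°
  dir = (cos 105°, sin 105°) = (-0.2588, 0.9659); from cell (5,4)
  next x-line at t=1.8932, next y-line at t=0.3002; Δt_x=3.8637, Δt_y=1.0353
    y: enter (5,5) at t=0.3002
    y: enter (5,6) at t=1.3355
    x: enter (4,6) at t=1.8932
    y: enter (4,7) at t=2.3708
    y: enter (4,8) at t=3.4061 ← occupied
  → r_3 = 3.4061
beam 4: φ=90°, α=150°
  dir = (cos 150°, sin 150°) = (-0.8660, 0.5000); from cell (5,4)
  next x-line at t=0.5658, next y-line at t=0.5800; Δt_x=1.1547, Δt_y=2.0000
    x: enter (4,4) at t=0.5658 ← occupied
  → r_4 = 0.5658

ranges = [3.4200, 3.6338, 3.4061, 0.5658]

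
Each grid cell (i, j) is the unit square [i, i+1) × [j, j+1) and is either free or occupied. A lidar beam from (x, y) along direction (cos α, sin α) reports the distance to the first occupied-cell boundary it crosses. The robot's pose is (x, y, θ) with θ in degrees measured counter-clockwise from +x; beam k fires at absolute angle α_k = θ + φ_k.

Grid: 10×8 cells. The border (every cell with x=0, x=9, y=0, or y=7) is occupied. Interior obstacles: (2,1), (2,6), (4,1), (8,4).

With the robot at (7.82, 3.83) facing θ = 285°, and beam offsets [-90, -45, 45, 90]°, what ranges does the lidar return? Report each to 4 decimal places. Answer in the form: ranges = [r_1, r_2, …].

ranges = [7.0606, 3.2678, 1.3625, 0.6568]

beam 1: φ=-90°, α=195°
  direction (-0.9659, -0.2588); cell (7,3); t to first gridline: x 0.8489, y 3.2069 (then +1.0353 / +3.8637)
    (6,3) via x @ 0.8489
    (5,3) via x @ 1.8842
    (4,3) via x @ 2.9195
    (4,2) via y @ 3.2069
    (3,2) via x @ 3.9548
    (2,2) via x @ 4.9900
    (1,2) via x @ 6.0253
    (0,2) via x @ 7.0606  # hit
  → r_1 = 7.0606
beam 2: φ=-45°, α=240°
  direction (-0.5000, -0.8660); cell (7,3); t to first gridline: x 1.6400, y 0.9584 (then +2.0000 / +1.1547)
    (7,2) via y @ 0.9584
    (6,2) via x @ 1.6400
    (6,1) via y @ 2.1131
    (6,0) via y @ 3.2678  # hit
  → r_2 = 3.2678
beam 3: φ=45°, α=330°
  direction (0.8660, -0.5000); cell (7,3); t to first gridline: x 0.2078, y 1.6600 (then +1.1547 / +2.0000)
    (8,3) via x @ 0.2078
    (9,3) via x @ 1.3625  # hit
  → r_3 = 1.3625
beam 4: φ=90°, α=15°
  direction (0.9659, 0.2588); cell (7,3); t to first gridline: x 0.1863, y 0.6568 (then +1.0353 / +3.8637)
    (8,3) via x @ 0.1863
    (8,4) via y @ 0.6568  # hit
  → r_4 = 0.6568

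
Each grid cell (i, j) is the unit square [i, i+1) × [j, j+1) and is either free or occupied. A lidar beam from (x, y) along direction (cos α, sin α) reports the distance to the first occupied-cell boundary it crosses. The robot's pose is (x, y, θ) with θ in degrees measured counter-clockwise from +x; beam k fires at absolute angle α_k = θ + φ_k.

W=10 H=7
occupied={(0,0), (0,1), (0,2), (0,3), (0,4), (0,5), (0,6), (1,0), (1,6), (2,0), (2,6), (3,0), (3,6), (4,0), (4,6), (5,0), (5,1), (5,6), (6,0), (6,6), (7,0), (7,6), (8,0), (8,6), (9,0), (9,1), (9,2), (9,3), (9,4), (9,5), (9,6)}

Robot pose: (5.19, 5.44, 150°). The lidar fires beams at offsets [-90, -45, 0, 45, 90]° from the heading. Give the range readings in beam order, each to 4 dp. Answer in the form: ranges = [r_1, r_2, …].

beam 1: φ=-90°, α=60°
  cosα=0.5000 sinα=0.8660 | (5,5) | tMaxX 1.6200 tMaxY 0.6466 | tΔX 2.0000 tΔY 1.1547
    t=0.6466 [y] (5,6) — stop
  → r_1 = 0.6466
beam 2: φ=-45°, α=105°
  cosα=-0.2588 sinα=0.9659 | (5,5) | tMaxX 0.7341 tMaxY 0.5798 | tΔX 3.8637 tΔY 1.0353
    t=0.5798 [y] (5,6) — stop
  → r_2 = 0.5798
beam 3: φ=0°, α=150°
  cosα=-0.8660 sinα=0.5000 | (5,5) | tMaxX 0.2194 tMaxY 1.1200 | tΔX 1.1547 tΔY 2.0000
    t=0.2194 [x] (4,5)
    t=1.1200 [y] (4,6) — stop
  → r_3 = 1.1200
beam 4: φ=45°, α=195°
  cosα=-0.9659 sinα=-0.2588 | (5,5) | tMaxX 0.1967 tMaxY 1.7000 | tΔX 1.0353 tΔY 3.8637
    t=0.1967 [x] (4,5)
    t=1.2320 [x] (3,5)
    t=1.7000 [y] (3,4)
    t=2.2673 [x] (2,4)
    t=3.3025 [x] (1,4)
    t=4.3378 [x] (0,4) — stop
  → r_4 = 4.3378
beam 5: φ=90°, α=240°
  cosα=-0.5000 sinα=-0.8660 | (5,5) | tMaxX 0.3800 tMaxY 0.5081 | tΔX 2.0000 tΔY 1.1547
    t=0.3800 [x] (4,5)
    t=0.5081 [y] (4,4)
    t=1.6628 [y] (4,3)
    t=2.3800 [x] (3,3)
    t=2.8175 [y] (3,2)
    t=3.9722 [y] (3,1)
    t=4.3800 [x] (2,1)
    t=5.1269 [y] (2,0) — stop
  → r_5 = 5.1269

ranges = [0.6466, 0.5798, 1.1200, 4.3378, 5.1269]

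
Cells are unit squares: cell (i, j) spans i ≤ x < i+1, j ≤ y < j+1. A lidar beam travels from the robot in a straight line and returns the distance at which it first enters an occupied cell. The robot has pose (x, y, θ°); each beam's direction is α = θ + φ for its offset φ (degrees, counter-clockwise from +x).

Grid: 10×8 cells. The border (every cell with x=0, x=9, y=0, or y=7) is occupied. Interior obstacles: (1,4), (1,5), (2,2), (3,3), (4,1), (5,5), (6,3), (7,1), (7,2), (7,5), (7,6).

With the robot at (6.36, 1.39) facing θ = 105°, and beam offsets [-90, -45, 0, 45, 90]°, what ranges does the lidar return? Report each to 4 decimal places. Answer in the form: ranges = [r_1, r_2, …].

beam 1: φ=-90°, α=15°
  dir = (cos 15°, sin 15°) = (0.9659, 0.2588); from cell (6,1)
  next x-line at t=0.6626, next y-line at t=2.3569; Δt_x=1.0353, Δt_y=3.8637
    x: enter (7,1) at t=0.6626 ← occupied
  → r_1 = 0.6626
beam 2: φ=-45°, α=60°
  dir = (cos 60°, sin 60°) = (0.5000, 0.8660); from cell (6,1)
  next x-line at t=1.2800, next y-line at t=0.7044; Δt_x=2.0000, Δt_y=1.1547
    y: enter (6,2) at t=0.7044
    x: enter (7,2) at t=1.2800 ← occupied
  → r_2 = 1.2800
beam 3: φ=0°, α=105°
  dir = (cos 105°, sin 105°) = (-0.2588, 0.9659); from cell (6,1)
  next x-line at t=1.3909, next y-line at t=0.6315; Δt_x=3.8637, Δt_y=1.0353
    y: enter (6,2) at t=0.6315
    x: enter (5,2) at t=1.3909
    y: enter (5,3) at t=1.6668
    y: enter (5,4) at t=2.7021
    y: enter (5,5) at t=3.7373 ← occupied
  → r_3 = 3.7373
beam 4: φ=45°, α=150°
  dir = (cos 150°, sin 150°) = (-0.8660, 0.5000); from cell (6,1)
  next x-line at t=0.4157, next y-line at t=1.2200; Δt_x=1.1547, Δt_y=2.0000
    x: enter (5,1) at t=0.4157
    y: enter (5,2) at t=1.2200
    x: enter (4,2) at t=1.5704
    x: enter (3,2) at t=2.7251
    y: enter (3,3) at t=3.2200 ← occupied
  → r_4 = 3.2200
beam 5: φ=90°, α=195°
  dir = (cos 195°, sin 195°) = (-0.9659, -0.2588); from cell (6,1)
  next x-line at t=0.3727, next y-line at t=1.5068; Δt_x=1.0353, Δt_y=3.8637
    x: enter (5,1) at t=0.3727
    x: enter (4,1) at t=1.4080 ← occupied
  → r_5 = 1.4080

ranges = [0.6626, 1.2800, 3.7373, 3.2200, 1.4080]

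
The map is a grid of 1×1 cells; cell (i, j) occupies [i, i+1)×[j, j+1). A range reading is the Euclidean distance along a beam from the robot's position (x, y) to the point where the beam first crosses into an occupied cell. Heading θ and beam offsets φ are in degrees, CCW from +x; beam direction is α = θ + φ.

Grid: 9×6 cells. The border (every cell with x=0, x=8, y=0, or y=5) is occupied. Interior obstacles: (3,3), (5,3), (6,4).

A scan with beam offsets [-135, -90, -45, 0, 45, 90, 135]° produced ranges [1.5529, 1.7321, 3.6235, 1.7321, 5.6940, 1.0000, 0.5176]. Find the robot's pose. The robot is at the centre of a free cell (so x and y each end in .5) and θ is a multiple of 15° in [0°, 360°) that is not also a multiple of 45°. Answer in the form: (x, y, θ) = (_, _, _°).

The pose lattice has 25·16 = 400 candidates. Test each by forward raycasting.
  (6.5, 3.5, 240°): beam 1 = 0.5176 ≠ 1.5529 ✗
  (4.5, 1.5, 240°): beam 1 = 1.9319 ≠ 1.5529 ✗
  (2.5, 1.5, 210°): beam 1 = 1.9319 ≠ 1.5529 ✗
  (1.5, 4.5, 15°): beam 1 = 1.0000 ≠ 1.5529 ✗
  …
  (6.5, 1.5, 120°): r_1=1.5529, r_2=1.7321, r_3=3.6235, r_4=1.7321, r_5=5.6940, r_6=1.0000, r_7=0.5176 — all match ✓
No second candidate reproduces the full scan.

(x, y, θ) = (6.5, 1.5, 120°)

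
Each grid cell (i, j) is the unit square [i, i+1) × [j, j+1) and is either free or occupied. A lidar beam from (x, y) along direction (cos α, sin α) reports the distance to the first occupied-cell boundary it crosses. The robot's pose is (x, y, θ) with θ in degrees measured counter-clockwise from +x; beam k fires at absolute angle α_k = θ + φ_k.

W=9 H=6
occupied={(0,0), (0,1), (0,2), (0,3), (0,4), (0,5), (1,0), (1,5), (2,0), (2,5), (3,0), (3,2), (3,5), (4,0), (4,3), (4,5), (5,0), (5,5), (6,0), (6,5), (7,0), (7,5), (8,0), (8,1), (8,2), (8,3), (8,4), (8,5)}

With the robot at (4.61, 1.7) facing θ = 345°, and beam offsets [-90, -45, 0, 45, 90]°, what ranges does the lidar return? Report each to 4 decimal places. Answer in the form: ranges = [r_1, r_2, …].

beam 1: φ=-90°, α=255°
  d=(-0.2588,-0.9659)  start (4,1)  tX=2.3569 tY=0.7247  stride 1/|dx|=3.8637 1/|dy|=1.0353
    cross y-line → (4,0), t=0.7247 (wall)
  → r_1 = 0.7247
beam 2: φ=-45°, α=300°
  d=(0.5000,-0.8660)  start (4,1)  tX=0.7800 tY=0.8083  stride 1/|dx|=2.0000 1/|dy|=1.1547
    cross x-line → (5,1), t=0.7800
    cross y-line → (5,0), t=0.8083 (wall)
  → r_2 = 0.8083
beam 3: φ=0°, α=345°
  d=(0.9659,-0.2588)  start (4,1)  tX=0.4038 tY=2.7046  stride 1/|dx|=1.0353 1/|dy|=3.8637
    cross x-line → (5,1), t=0.4038
    cross x-line → (6,1), t=1.4390
    cross x-line → (7,1), t=2.4743
    cross y-line → (7,0), t=2.7046 (wall)
  → r_3 = 2.7046
beam 4: φ=45°, α=30°
  d=(0.8660,0.5000)  start (4,1)  tX=0.4503 tY=0.6000  stride 1/|dx|=1.1547 1/|dy|=2.0000
    cross x-line → (5,1), t=0.4503
    cross y-line → (5,2), t=0.6000
    cross x-line → (6,2), t=1.6050
    cross y-line → (6,3), t=2.6000
    cross x-line → (7,3), t=2.7597
    cross x-line → (8,3), t=3.9144 (wall)
  → r_4 = 3.9144
beam 5: φ=90°, α=75°
  d=(0.2588,0.9659)  start (4,1)  tX=1.5068 tY=0.3106  stride 1/|dx|=3.8637 1/|dy|=1.0353
    cross y-line → (4,2), t=0.3106
    cross y-line → (4,3), t=1.3459 (wall)
  → r_5 = 1.3459

ranges = [0.7247, 0.8083, 2.7046, 3.9144, 1.3459]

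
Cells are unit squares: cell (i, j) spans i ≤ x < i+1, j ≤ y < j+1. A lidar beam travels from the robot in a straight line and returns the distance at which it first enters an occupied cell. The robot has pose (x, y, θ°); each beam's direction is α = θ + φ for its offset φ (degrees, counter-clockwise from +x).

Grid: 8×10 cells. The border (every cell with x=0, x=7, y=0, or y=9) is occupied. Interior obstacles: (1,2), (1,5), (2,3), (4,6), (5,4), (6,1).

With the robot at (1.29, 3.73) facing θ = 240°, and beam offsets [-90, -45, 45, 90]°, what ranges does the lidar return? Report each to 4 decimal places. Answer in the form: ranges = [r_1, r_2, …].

ranges = [0.3349, 0.3002, 0.7558, 0.8198]

beam 1: φ=-90°, α=150°
  d=(-0.8660,0.5000)  start (1,3)  tX=0.3349 tY=0.5400  stride 1/|dx|=1.1547 1/|dy|=2.0000
    cross x-line → (0,3), t=0.3349 (wall)
  → r_1 = 0.3349
beam 2: φ=-45°, α=195°
  d=(-0.9659,-0.2588)  start (1,3)  tX=0.3002 tY=2.8205  stride 1/|dx|=1.0353 1/|dy|=3.8637
    cross x-line → (0,3), t=0.3002 (wall)
  → r_2 = 0.3002
beam 3: φ=45°, α=285°
  d=(0.2588,-0.9659)  start (1,3)  tX=2.7432 tY=0.7558  stride 1/|dx|=3.8637 1/|dy|=1.0353
    cross y-line → (1,2), t=0.7558 (wall)
  → r_3 = 0.7558
beam 4: φ=90°, α=330°
  d=(0.8660,-0.5000)  start (1,3)  tX=0.8198 tY=1.4600  stride 1/|dx|=1.1547 1/|dy|=2.0000
    cross x-line → (2,3), t=0.8198 (wall)
  → r_4 = 0.8198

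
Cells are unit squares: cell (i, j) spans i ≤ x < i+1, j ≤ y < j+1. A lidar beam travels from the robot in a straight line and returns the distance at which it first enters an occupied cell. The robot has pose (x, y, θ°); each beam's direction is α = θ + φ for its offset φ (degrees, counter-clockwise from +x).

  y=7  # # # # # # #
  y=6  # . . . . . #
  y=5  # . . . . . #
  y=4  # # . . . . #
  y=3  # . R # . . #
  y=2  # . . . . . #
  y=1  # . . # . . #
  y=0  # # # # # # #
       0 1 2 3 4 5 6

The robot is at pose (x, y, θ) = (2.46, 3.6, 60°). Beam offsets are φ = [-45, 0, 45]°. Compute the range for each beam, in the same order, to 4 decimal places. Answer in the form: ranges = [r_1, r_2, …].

ranges = [0.5590, 3.9260, 3.5199]

beam 1: φ=-45°, α=15°
  direction (0.9659, 0.2588); cell (2,3); t to first gridline: x 0.5590, y 1.5455 (then +1.0353 / +3.8637)
    (3,3) via x @ 0.5590  # hit
  → r_1 = 0.5590
beam 2: φ=0°, α=60°
  direction (0.5000, 0.8660); cell (2,3); t to first gridline: x 1.0800, y 0.4619 (then +2.0000 / +1.1547)
    (2,4) via y @ 0.4619
    (3,4) via x @ 1.0800
    (3,5) via y @ 1.6166
    (3,6) via y @ 2.7713
    (4,6) via x @ 3.0800
    (4,7) via y @ 3.9260  # hit
  → r_2 = 3.9260
beam 3: φ=45°, α=105°
  direction (-0.2588, 0.9659); cell (2,3); t to first gridline: x 1.7773, y 0.4141 (then +3.8637 / +1.0353)
    (2,4) via y @ 0.4141
    (2,5) via y @ 1.4494
    (1,5) via x @ 1.7773
    (1,6) via y @ 2.4847
    (1,7) via y @ 3.5199  # hit
  → r_3 = 3.5199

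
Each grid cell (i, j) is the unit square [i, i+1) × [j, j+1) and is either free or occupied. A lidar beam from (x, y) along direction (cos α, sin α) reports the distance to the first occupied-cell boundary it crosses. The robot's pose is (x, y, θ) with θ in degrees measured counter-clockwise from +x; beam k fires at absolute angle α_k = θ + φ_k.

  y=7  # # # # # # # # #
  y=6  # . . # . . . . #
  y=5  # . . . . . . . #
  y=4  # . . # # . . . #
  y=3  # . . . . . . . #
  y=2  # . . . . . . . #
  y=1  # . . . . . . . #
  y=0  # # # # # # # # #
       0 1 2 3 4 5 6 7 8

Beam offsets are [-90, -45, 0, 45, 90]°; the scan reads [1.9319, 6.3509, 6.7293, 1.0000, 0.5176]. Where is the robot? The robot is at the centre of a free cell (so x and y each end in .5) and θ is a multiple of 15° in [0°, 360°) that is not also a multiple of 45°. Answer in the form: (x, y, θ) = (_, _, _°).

(x, y, θ) = (7.5, 1.5, 165°)

Enumerate (i+0.5, j+0.5, θ) over the 39 free cells and 16 admissible headings. For each, cast all 5 beams and compare to the given ranges.
  (3.5, 1.5, 15°): beam 1 = 0.5176 ≠ 1.9319 ✗
  (1.5, 1.5, 210°): beam 1 = 1.0000 ≠ 1.9319 ✗
  (7.5, 5.5, 285°): beam 1 = 2.5882 ≠ 1.9319 ✗
  …
  (7.5, 1.5, 165°): r_1=1.9319, r_2=6.3509, r_3=6.7293, r_4=1.0000, r_5=0.5176 — all match ✓
Only this pose fits every beam.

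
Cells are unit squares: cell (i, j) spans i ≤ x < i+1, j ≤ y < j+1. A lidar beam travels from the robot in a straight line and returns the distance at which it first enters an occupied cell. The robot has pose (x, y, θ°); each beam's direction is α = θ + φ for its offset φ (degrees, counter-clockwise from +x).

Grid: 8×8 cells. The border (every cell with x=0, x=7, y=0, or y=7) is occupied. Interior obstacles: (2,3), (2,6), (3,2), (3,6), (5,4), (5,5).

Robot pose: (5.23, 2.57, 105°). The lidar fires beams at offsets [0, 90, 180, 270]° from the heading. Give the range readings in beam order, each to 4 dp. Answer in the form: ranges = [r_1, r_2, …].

beam 1: φ=0°, α=105°
  dir = (cos 105°, sin 105°) = (-0.2588, 0.9659); from cell (5,2)
  next x-line at t=0.8887, next y-line at t=0.4452; Δt_x=3.8637, Δt_y=1.0353
    y: enter (5,3) at t=0.4452
    x: enter (4,3) at t=0.8887
    y: enter (4,4) at t=1.4804
    y: enter (4,5) at t=2.5157
    y: enter (4,6) at t=3.5510
    y: enter (4,7) at t=4.5863 ← occupied
  → r_1 = 4.5863
beam 2: φ=90°, α=195°
  dir = (cos 195°, sin 195°) = (-0.9659, -0.2588); from cell (5,2)
  next x-line at t=0.2381, next y-line at t=2.2023; Δt_x=1.0353, Δt_y=3.8637
    x: enter (4,2) at t=0.2381
    x: enter (3,2) at t=1.2734 ← occupied
  → r_2 = 1.2734
beam 3: φ=180°, α=285°
  dir = (cos 285°, sin 285°) = (0.2588, -0.9659); from cell (5,2)
  next x-line at t=2.9751, next y-line at t=0.5901; Δt_x=3.8637, Δt_y=1.0353
    y: enter (5,1) at t=0.5901
    y: enter (5,0) at t=1.6254 ← occupied
  → r_3 = 1.6254
beam 4: φ=270°, α=15°
  dir = (cos 15°, sin 15°) = (0.9659, 0.2588); from cell (5,2)
  next x-line at t=0.7972, next y-line at t=1.6614; Δt_x=1.0353, Δt_y=3.8637
    x: enter (6,2) at t=0.7972
    y: enter (6,3) at t=1.6614
    x: enter (7,3) at t=1.8324 ← occupied
  → r_4 = 1.8324

ranges = [4.5863, 1.2734, 1.6254, 1.8324]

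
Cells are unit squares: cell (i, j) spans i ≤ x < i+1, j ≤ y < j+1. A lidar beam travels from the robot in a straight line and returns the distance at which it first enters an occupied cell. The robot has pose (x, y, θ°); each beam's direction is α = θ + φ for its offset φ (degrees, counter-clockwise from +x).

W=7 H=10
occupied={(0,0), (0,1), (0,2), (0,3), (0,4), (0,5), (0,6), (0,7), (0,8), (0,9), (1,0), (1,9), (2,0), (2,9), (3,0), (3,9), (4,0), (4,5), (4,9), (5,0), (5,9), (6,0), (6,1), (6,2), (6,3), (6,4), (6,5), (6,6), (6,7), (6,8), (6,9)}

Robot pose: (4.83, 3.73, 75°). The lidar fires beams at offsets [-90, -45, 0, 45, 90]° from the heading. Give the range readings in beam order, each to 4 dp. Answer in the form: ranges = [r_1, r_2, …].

ranges = [1.2113, 1.3510, 4.5205, 1.4665, 3.9651]

beam 1: φ=-90°, α=345°
  d=(0.9659,-0.2588)  start (4,3)  tX=0.1760 tY=2.8205  stride 1/|dx|=1.0353 1/|dy|=3.8637
    cross x-line → (5,3), t=0.1760
    cross x-line → (6,3), t=1.2113 (wall)
  → r_1 = 1.2113
beam 2: φ=-45°, α=30°
  d=(0.8660,0.5000)  start (4,3)  tX=0.1963 tY=0.5400  stride 1/|dx|=1.1547 1/|dy|=2.0000
    cross x-line → (5,3), t=0.1963
    cross y-line → (5,4), t=0.5400
    cross x-line → (6,4), t=1.3510 (wall)
  → r_2 = 1.3510
beam 3: φ=0°, α=75°
  d=(0.2588,0.9659)  start (4,3)  tX=0.6568 tY=0.2795  stride 1/|dx|=3.8637 1/|dy|=1.0353
    cross y-line → (4,4), t=0.2795
    cross x-line → (5,4), t=0.6568
    cross y-line → (5,5), t=1.3148
    cross y-line → (5,6), t=2.3501
    cross y-line → (5,7), t=3.3854
    cross y-line → (5,8), t=4.4206
    cross x-line → (6,8), t=4.5205 (wall)
  → r_3 = 4.5205
beam 4: φ=45°, α=120°
  d=(-0.5000,0.8660)  start (4,3)  tX=1.6600 tY=0.3118  stride 1/|dx|=2.0000 1/|dy|=1.1547
    cross y-line → (4,4), t=0.3118
    cross y-line → (4,5), t=1.4665 (wall)
  → r_4 = 1.4665
beam 5: φ=90°, α=165°
  d=(-0.9659,0.2588)  start (4,3)  tX=0.8593 tY=1.0432  stride 1/|dx|=1.0353 1/|dy|=3.8637
    cross x-line → (3,3), t=0.8593
    cross y-line → (3,4), t=1.0432
    cross x-line → (2,4), t=1.8946
    cross x-line → (1,4), t=2.9298
    cross x-line → (0,4), t=3.9651 (wall)
  → r_5 = 3.9651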